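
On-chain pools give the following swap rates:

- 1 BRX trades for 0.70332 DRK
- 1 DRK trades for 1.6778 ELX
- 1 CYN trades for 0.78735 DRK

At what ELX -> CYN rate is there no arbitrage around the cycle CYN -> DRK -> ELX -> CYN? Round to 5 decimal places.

Known legs of the cycle: 0.78735 × 1.6778 = 1.32101583
For no arbitrage the full-cycle product must be 1, so the missing rate is 1 / 1.32101583 ≈ 0.7569932.

0.75699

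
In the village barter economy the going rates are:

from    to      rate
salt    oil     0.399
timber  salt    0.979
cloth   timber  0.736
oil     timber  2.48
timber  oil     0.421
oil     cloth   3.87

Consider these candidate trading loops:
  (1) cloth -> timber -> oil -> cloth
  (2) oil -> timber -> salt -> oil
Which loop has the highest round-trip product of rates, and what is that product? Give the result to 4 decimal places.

(1) 0.736 × 0.421 × 3.87 = 1.19914
(2) 2.48 × 0.979 × 0.399 = 0.96874
Highest is cycle (1) at 1.1991 (>1, arbitrage).

1.1991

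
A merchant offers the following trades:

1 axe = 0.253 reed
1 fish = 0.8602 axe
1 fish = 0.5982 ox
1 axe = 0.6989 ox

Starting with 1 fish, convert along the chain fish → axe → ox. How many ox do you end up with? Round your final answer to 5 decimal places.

1 fish × 0.8602 = 0.8602 axe
0.8602 axe × 0.6989 = 0.60119378 ox

0.60119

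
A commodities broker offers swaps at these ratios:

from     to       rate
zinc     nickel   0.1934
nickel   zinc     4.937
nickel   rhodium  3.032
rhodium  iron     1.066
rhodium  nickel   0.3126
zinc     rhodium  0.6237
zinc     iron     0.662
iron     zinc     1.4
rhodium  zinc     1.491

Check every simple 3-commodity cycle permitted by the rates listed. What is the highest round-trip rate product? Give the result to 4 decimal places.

nickel→zinc→rhodium→nickel: 4.937 × 0.6237 × 0.3126 = 0.96256
iron→zinc→rhodium→iron: 1.4 × 0.6237 × 1.066 = 0.93081
nickel→rhodium→zinc→nickel: 3.032 × 1.491 × 0.1934 = 0.87431
Maximum is nickel→zinc→rhodium→nickel at 0.9626; no arbitrage — every cycle loses value.

0.9626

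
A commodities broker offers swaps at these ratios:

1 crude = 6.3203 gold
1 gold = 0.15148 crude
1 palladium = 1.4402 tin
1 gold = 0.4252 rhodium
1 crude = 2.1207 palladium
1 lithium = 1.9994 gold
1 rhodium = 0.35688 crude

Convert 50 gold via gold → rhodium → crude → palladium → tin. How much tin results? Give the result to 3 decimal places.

50 gold × 0.4252 = 21.26 rhodium
21.26 rhodium × 0.35688 = 7.5872688 crude
7.5872688 crude × 2.1207 = 16.09032094416 palladium
16.09032094416 palladium × 1.4402 = 23.173280223779232 tin

23.173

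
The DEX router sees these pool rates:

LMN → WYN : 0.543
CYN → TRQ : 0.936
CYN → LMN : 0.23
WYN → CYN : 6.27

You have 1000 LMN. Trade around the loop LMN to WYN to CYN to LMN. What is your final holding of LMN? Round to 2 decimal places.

1000 LMN × 0.543 = 543 WYN
543 WYN × 6.27 = 3404.61 CYN
3404.61 CYN × 0.23 = 783.0603 LMN

783.06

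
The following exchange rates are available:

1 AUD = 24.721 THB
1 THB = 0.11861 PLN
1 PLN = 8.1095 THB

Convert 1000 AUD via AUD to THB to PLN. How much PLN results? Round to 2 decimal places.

2932.16

1000 AUD × 24.721 = 24721 THB
24721 THB × 0.11861 = 2932.15781 PLN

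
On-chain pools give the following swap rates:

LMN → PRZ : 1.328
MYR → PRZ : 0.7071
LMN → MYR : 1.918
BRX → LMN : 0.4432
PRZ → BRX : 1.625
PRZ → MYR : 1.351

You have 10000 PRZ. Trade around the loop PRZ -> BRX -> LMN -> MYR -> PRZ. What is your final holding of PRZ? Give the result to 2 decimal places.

10000 PRZ × 1.625 = 16250 BRX
16250 BRX × 0.4432 = 7202 LMN
7202 LMN × 1.918 = 13813.436 MYR
13813.436 MYR × 0.7071 = 9767.4805956 PRZ

9767.48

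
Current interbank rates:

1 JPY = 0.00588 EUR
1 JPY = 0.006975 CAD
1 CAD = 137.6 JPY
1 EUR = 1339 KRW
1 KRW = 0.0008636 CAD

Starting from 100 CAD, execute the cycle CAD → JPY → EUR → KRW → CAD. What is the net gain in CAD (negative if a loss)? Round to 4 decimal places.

100 CAD × 137.6 = 13760 JPY
13760 JPY × 0.00588 = 80.9088 EUR
80.9088 EUR × 1339 = 108336.8832 KRW
108336.8832 KRW × 0.0008636 = 93.55973233152 CAD
Net change: 93.55973233152 − 100 = -6.44026766848 CAD

-6.4403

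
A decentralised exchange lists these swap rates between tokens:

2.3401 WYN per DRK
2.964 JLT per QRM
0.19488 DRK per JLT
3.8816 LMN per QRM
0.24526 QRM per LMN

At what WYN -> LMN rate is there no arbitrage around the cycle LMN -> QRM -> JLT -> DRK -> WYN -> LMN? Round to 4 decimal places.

Known legs of the cycle: 0.24526 × 2.964 × 0.19488 × 2.3401 = 0.33151761610636032
For no arbitrage the full-cycle product must be 1, so the missing rate is 1 / 0.33151761610636032 ≈ 3.016431.

3.0164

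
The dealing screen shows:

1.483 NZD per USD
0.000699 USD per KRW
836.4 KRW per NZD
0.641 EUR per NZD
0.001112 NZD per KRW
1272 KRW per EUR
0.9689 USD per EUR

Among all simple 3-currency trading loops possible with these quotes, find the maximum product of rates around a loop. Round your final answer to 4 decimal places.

0.9210

NZD→EUR→USD→NZD: 0.641 × 0.9689 × 1.483 = 0.92104
NZD→EUR→KRW→NZD: 0.641 × 1272 × 0.001112 = 0.90667
NZD→KRW→USD→NZD: 836.4 × 0.000699 × 1.483 = 0.86703
Maximum is NZD→EUR→USD→NZD at 0.9210; no arbitrage — every cycle loses value.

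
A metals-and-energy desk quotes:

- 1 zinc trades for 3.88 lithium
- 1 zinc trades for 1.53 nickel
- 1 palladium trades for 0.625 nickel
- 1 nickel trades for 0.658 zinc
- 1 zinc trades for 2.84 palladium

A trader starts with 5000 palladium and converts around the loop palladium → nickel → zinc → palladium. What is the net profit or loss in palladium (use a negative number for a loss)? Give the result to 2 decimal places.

5000 palladium × 0.625 = 3125 nickel
3125 nickel × 0.658 = 2056.25 zinc
2056.25 zinc × 2.84 = 5839.75 palladium
Net change: 5839.75 − 5000 = 839.75 palladium

839.75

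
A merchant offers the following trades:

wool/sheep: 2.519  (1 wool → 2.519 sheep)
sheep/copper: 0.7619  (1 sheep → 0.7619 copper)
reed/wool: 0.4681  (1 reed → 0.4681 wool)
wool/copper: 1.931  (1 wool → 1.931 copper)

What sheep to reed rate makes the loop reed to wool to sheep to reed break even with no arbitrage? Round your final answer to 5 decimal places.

0.84807

Known legs of the cycle: 0.4681 × 2.519 = 1.1791439
For no arbitrage the full-cycle product must be 1, so the missing rate is 1 / 1.1791439 ≈ 0.8480729.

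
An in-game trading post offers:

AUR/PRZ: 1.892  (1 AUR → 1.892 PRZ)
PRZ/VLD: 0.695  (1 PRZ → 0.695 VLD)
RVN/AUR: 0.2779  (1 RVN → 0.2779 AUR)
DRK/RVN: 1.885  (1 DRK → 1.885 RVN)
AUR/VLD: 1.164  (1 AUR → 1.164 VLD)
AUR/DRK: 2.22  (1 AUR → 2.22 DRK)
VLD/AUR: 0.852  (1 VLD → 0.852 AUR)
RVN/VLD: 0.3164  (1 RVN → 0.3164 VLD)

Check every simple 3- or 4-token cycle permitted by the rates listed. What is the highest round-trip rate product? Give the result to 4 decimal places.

RVN→AUR→DRK→RVN: 0.2779 × 2.22 × 1.885 = 1.16293
RVN→VLD→AUR→DRK→RVN: 0.3164 × 0.852 × 2.22 × 1.885 = 1.12808
PRZ→VLD→AUR→PRZ: 0.695 × 0.852 × 1.892 = 1.12033
Maximum is RVN→AUR→DRK→RVN at 1.1629; arbitrage exists.

1.1629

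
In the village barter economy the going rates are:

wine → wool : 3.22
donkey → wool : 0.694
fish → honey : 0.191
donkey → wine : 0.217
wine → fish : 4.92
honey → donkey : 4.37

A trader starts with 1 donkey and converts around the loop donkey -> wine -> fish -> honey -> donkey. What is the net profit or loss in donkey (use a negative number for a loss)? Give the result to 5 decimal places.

-0.10887

1 donkey × 0.217 = 0.217 wine
0.217 wine × 4.92 = 1.06764 fish
1.06764 fish × 0.191 = 0.20391924 honey
0.20391924 honey × 4.37 = 0.8911270788 donkey
Net change: 0.8911270788 − 1 = -0.1088729212 donkey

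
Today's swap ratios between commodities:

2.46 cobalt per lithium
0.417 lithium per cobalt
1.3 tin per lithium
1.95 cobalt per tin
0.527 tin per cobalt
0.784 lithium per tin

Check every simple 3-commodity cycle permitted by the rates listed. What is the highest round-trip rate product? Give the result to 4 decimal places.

cobalt→lithium→tin→cobalt: 0.417 × 1.3 × 1.95 = 1.05710
cobalt→tin→lithium→cobalt: 0.527 × 0.784 × 2.46 = 1.01639
Maximum is cobalt→lithium→tin→cobalt at 1.0571; arbitrage exists.

1.0571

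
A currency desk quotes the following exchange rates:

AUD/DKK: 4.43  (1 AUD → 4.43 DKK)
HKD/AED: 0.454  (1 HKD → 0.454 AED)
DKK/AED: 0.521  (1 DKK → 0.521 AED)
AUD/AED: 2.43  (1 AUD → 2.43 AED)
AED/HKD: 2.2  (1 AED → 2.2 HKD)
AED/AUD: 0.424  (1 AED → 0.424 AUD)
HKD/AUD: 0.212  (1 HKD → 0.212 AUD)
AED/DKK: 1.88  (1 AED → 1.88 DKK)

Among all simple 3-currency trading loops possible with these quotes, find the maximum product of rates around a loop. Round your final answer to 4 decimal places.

1.1334

AUD→AED→HKD→AUD: 2.43 × 2.2 × 0.212 = 1.13335
DKK→AED→AUD→DKK: 0.521 × 0.424 × 4.43 = 0.97860
Maximum is AUD→AED→HKD→AUD at 1.1334; arbitrage exists.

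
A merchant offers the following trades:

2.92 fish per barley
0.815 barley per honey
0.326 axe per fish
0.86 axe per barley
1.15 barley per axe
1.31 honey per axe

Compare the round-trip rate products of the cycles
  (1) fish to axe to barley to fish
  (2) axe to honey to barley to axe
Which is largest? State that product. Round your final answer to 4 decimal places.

1.0947

(1) 0.326 × 1.15 × 2.92 = 1.09471
(2) 1.31 × 0.815 × 0.86 = 0.91818
Highest is cycle (1) at 1.0947 (>1, arbitrage).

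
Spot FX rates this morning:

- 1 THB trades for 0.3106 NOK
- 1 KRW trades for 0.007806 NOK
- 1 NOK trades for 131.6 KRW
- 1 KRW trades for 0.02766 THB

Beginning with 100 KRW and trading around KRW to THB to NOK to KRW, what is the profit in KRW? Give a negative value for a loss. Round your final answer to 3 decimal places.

13.060

100 KRW × 0.02766 = 2.766 THB
2.766 THB × 0.3106 = 0.8591196 NOK
0.8591196 NOK × 131.6 = 113.06013936 KRW
Net change: 113.06013936 − 100 = 13.06013936 KRW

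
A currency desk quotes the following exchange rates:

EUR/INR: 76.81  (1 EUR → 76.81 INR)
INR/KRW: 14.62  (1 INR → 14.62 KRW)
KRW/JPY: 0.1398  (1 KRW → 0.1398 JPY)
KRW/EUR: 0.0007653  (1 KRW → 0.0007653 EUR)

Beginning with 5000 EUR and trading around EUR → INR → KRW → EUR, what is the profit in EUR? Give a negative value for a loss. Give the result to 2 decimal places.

-702.99

5000 EUR × 76.81 = 384050 INR
384050 INR × 14.62 = 5614811 KRW
5614811 KRW × 0.0007653 = 4297.0148583 EUR
Net change: 4297.0148583 − 5000 = -702.9851417 EUR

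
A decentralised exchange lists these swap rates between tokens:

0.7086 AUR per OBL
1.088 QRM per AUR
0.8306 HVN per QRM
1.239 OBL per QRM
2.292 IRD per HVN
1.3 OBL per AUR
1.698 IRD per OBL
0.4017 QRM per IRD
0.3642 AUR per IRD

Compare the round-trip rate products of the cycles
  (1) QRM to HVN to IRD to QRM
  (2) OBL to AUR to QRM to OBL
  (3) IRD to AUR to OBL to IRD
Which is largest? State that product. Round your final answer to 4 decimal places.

(1) 0.8306 × 2.292 × 0.4017 = 0.76473
(2) 0.7086 × 1.088 × 1.239 = 0.95522
(3) 0.3642 × 1.3 × 1.698 = 0.80394
Highest is cycle (2) at 0.9552 (≤1, no arbitrage).

0.9552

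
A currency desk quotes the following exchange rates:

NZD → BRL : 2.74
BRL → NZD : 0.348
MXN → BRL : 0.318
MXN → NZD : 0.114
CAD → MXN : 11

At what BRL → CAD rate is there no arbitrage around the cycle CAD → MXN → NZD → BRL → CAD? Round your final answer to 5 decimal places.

0.29104

Known legs of the cycle: 11 × 0.114 × 2.74 = 3.43596
For no arbitrage the full-cycle product must be 1, so the missing rate is 1 / 3.43596 ≈ 0.2910395.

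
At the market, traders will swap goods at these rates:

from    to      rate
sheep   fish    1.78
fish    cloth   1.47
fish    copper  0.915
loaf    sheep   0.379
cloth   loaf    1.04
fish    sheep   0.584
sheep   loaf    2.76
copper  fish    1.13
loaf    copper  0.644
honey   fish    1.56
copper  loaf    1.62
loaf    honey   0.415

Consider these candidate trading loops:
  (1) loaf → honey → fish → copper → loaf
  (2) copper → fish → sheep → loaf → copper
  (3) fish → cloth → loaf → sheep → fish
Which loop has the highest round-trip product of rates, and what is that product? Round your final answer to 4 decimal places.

(1) 0.415 × 1.56 × 0.915 × 1.62 = 0.95964
(2) 1.13 × 0.584 × 2.76 × 0.644 = 1.17297
(3) 1.47 × 1.04 × 0.379 × 1.78 = 1.03136
Highest is cycle (2) at 1.1730 (>1, arbitrage).

1.1730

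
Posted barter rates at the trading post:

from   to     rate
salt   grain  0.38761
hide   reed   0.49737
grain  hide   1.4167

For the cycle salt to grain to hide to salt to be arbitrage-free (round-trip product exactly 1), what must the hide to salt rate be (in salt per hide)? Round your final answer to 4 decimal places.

1.8211

Known legs of the cycle: 0.38761 × 1.4167 = 0.549127087
For no arbitrage the full-cycle product must be 1, so the missing rate is 1 / 0.549127087 ≈ 1.821072.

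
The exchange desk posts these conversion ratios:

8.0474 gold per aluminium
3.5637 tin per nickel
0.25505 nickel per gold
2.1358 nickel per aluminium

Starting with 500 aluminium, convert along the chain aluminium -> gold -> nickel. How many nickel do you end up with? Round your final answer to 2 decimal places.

500 aluminium × 8.0474 = 4023.7 gold
4023.7 gold × 0.25505 = 1026.244685 nickel

1026.24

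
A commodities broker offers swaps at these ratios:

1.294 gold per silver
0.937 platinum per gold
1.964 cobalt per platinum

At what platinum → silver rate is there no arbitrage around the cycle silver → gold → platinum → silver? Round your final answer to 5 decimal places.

0.82476

Known legs of the cycle: 1.294 × 0.937 = 1.212478
For no arbitrage the full-cycle product must be 1, so the missing rate is 1 / 1.212478 ≈ 0.8247572.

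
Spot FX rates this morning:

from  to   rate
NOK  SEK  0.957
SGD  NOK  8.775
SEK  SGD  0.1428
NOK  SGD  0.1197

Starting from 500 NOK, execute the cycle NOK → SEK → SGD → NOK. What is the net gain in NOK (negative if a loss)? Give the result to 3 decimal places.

99.594

500 NOK × 0.957 = 478.5 SEK
478.5 SEK × 0.1428 = 68.3298 SGD
68.3298 SGD × 8.775 = 599.593995 NOK
Net change: 599.593995 − 500 = 99.593995 NOK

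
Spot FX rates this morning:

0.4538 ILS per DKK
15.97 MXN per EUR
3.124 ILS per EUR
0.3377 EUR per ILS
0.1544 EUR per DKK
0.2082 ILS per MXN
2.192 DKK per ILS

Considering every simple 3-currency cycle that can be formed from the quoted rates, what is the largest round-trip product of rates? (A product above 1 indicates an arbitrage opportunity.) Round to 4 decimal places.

MXN→ILS→EUR→MXN: 0.2082 × 0.3377 × 15.97 = 1.12284
ILS→DKK→EUR→ILS: 2.192 × 0.1544 × 3.124 = 1.05730
Maximum is MXN→ILS→EUR→MXN at 1.1228; arbitrage exists.

1.1228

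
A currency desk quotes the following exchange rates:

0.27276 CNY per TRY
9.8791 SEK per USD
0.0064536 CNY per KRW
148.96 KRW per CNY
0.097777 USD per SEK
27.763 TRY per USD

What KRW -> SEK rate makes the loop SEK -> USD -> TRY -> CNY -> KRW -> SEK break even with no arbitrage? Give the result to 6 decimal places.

0.009067

Known legs of the cycle: 0.097777 × 27.763 × 0.27276 × 148.96 = 110.2943959626376896
For no arbitrage the full-cycle product must be 1, so the missing rate is 1 / 110.2943959626376896 ≈ 0.00906664.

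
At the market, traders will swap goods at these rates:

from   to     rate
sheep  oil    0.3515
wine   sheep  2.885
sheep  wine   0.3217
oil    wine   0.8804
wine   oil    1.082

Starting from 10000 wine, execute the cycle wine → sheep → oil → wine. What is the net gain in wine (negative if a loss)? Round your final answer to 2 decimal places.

-1072.06

10000 wine × 2.885 = 28850 sheep
28850 sheep × 0.3515 = 10140.775 oil
10140.775 oil × 0.8804 = 8927.93831 wine
Net change: 8927.93831 − 10000 = -1072.06169 wine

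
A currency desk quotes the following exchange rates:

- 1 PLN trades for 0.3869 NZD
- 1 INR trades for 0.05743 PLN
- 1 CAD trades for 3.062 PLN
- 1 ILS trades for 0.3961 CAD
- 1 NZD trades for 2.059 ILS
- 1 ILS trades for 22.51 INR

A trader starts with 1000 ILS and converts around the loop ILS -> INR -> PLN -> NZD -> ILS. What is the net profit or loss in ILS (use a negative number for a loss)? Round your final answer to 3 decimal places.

1000 ILS × 22.51 = 22510 INR
22510 INR × 0.05743 = 1292.7493 PLN
1292.7493 PLN × 0.3869 = 500.16470417 NZD
500.16470417 NZD × 2.059 = 1029.83912588603 ILS
Net change: 1029.83912588603 − 1000 = 29.83912588603 ILS

29.839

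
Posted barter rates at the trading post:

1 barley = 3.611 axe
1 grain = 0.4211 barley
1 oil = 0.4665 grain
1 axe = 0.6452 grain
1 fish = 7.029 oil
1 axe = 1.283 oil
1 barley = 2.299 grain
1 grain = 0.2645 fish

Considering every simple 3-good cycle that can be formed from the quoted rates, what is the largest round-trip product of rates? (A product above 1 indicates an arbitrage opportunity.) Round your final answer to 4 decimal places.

barley→axe→grain→barley: 3.611 × 0.6452 × 0.4211 = 0.98109
oil→grain→fish→oil: 0.4665 × 0.2645 × 7.029 = 0.86730
Maximum is barley→axe→grain→barley at 0.9811; no arbitrage — every cycle loses value.

0.9811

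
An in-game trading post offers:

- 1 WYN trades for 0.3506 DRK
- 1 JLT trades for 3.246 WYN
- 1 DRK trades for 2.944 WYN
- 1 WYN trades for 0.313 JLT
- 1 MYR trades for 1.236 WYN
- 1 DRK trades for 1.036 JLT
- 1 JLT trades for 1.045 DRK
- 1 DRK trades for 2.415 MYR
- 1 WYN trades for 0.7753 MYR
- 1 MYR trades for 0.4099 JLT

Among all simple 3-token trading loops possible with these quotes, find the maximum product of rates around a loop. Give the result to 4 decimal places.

1.1790

DRK→JLT→WYN→DRK: 1.036 × 3.246 × 0.3506 = 1.17902
DRK→MYR→WYN→DRK: 2.415 × 1.236 × 0.3506 = 1.04652
DRK→MYR→JLT→DRK: 2.415 × 0.4099 × 1.045 = 1.03445
MYR→JLT→WYN→MYR: 0.4099 × 3.246 × 0.7753 = 1.03156
DRK→WYN→JLT→DRK: 2.944 × 0.313 × 1.045 = 0.96294
Maximum is DRK→JLT→WYN→DRK at 1.1790; arbitrage exists.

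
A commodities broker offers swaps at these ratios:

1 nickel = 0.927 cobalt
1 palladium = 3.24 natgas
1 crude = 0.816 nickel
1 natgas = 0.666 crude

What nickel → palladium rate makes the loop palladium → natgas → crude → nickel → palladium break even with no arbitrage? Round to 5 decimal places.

0.56792

Known legs of the cycle: 3.24 × 0.666 × 0.816 = 1.76079744
For no arbitrage the full-cycle product must be 1, so the missing rate is 1 / 1.76079744 ≈ 0.5679245.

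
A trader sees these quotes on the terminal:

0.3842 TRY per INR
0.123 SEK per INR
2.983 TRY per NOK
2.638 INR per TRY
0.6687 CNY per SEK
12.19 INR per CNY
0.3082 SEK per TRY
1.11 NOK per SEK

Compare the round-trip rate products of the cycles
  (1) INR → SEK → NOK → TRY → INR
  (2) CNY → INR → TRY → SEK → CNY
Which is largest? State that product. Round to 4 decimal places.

(1) 0.123 × 1.11 × 2.983 × 2.638 = 1.07438
(2) 12.19 × 0.3842 × 0.3082 × 0.6687 = 0.96522
Highest is cycle (1) at 1.0744 (>1, arbitrage).

1.0744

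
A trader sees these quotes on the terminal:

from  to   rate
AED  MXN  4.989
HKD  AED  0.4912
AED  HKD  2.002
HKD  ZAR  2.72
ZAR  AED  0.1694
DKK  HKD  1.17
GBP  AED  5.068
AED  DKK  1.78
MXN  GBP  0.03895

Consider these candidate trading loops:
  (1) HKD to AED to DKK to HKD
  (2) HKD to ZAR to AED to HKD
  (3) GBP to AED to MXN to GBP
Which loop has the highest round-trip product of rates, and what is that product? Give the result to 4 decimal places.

1.0230

(1) 0.4912 × 1.78 × 1.17 = 1.02297
(2) 2.72 × 0.1694 × 2.002 = 0.92246
(3) 5.068 × 4.989 × 0.03895 = 0.98482
Highest is cycle (1) at 1.0230 (>1, arbitrage).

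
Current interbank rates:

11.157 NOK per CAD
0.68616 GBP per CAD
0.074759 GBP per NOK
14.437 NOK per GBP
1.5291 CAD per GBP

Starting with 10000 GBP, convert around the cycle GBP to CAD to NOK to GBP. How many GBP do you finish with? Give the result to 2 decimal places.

10000 GBP × 1.5291 = 15291 CAD
15291 CAD × 11.157 = 170601.687 NOK
170601.687 NOK × 0.074759 = 12754.011518433 GBP

12754.01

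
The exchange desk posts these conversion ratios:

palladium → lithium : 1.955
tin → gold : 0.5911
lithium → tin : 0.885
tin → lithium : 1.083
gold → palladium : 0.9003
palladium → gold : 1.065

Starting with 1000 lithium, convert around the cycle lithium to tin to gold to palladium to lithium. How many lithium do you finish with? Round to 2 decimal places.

920.74

1000 lithium × 0.885 = 885 tin
885 tin × 0.5911 = 523.1235 gold
523.1235 gold × 0.9003 = 470.96808705 palladium
470.96808705 palladium × 1.955 = 920.74261018275 lithium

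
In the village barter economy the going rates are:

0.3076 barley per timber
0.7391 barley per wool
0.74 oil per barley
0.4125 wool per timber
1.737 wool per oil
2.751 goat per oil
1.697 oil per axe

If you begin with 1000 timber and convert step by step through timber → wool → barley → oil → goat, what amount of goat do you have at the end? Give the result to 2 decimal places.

1000 timber × 0.4125 = 412.5 wool
412.5 wool × 0.7391 = 304.87875 barley
304.87875 barley × 0.74 = 225.610275 oil
225.610275 oil × 2.751 = 620.653866525 goat

620.65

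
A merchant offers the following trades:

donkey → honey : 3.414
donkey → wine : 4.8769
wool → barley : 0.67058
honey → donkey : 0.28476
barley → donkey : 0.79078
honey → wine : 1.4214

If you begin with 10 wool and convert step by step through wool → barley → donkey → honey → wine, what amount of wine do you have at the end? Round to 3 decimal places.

10 wool × 0.67058 = 6.7058 barley
6.7058 barley × 0.79078 = 5.302812524 donkey
5.302812524 donkey × 3.414 = 18.103801956936 honey
18.103801956936 honey × 1.4214 = 25.7327441015888304 wine

25.733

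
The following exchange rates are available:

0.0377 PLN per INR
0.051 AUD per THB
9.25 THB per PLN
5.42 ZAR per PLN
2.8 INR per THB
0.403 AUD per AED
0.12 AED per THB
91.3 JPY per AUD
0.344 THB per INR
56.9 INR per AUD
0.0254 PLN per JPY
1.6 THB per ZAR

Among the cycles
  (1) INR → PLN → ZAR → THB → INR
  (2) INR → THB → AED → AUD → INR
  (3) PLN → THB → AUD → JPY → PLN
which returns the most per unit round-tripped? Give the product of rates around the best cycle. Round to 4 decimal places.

1.0940

(1) 0.0377 × 5.42 × 1.6 × 2.8 = 0.91542
(2) 0.344 × 0.12 × 0.403 × 56.9 = 0.94658
(3) 9.25 × 0.051 × 91.3 × 0.0254 = 1.09400
Highest is cycle (3) at 1.0940 (>1, arbitrage).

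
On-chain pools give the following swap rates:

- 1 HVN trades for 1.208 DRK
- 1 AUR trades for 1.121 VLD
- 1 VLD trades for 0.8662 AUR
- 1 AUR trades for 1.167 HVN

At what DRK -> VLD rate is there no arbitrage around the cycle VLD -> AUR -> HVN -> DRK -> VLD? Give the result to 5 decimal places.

0.81892

Known legs of the cycle: 0.8662 × 1.167 × 1.208 = 1.2211133232
For no arbitrage the full-cycle product must be 1, so the missing rate is 1 / 1.2211133232 ≈ 0.8189248.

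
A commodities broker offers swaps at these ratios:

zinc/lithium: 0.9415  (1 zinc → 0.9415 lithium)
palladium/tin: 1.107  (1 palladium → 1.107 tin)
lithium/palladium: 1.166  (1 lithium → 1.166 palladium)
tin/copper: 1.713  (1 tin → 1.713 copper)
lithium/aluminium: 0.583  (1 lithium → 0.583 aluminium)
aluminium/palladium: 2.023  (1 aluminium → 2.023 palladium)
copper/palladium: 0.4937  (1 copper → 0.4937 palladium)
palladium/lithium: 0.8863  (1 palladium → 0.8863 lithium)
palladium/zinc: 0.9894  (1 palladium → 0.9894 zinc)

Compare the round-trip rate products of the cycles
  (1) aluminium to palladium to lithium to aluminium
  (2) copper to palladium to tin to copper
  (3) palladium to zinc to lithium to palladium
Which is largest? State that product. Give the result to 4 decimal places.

(1) 2.023 × 0.8863 × 0.583 = 1.04531
(2) 0.4937 × 1.107 × 1.713 = 0.93620
(3) 0.9894 × 0.9415 × 1.166 = 1.08615
Highest is cycle (3) at 1.0862 (>1, arbitrage).

1.0862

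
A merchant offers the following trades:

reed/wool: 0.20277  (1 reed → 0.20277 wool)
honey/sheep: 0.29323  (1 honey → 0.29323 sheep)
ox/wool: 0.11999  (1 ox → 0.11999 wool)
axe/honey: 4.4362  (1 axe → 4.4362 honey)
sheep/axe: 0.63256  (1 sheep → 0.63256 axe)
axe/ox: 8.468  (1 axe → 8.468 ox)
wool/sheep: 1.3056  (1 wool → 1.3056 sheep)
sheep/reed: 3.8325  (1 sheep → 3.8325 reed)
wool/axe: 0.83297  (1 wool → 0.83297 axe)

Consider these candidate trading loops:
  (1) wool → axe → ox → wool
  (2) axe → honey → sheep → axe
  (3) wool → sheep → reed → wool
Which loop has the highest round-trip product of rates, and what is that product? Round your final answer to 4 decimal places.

(1) 0.83297 × 8.468 × 0.11999 = 0.84636
(2) 4.4362 × 0.29323 × 0.63256 = 0.82285
(3) 1.3056 × 3.8325 × 0.20277 = 1.01460
Highest is cycle (3) at 1.0146 (>1, arbitrage).

1.0146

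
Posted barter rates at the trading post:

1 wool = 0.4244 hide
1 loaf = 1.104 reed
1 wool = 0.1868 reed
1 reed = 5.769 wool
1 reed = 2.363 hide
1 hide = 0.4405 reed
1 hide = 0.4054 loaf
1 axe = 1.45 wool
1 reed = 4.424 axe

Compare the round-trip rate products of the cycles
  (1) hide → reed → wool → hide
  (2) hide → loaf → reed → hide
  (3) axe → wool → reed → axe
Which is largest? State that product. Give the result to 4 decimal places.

(1) 0.4405 × 5.769 × 0.4244 = 1.07850
(2) 0.4054 × 1.104 × 2.363 = 1.05759
(3) 1.45 × 0.1868 × 4.424 = 1.19828
Highest is cycle (3) at 1.1983 (>1, arbitrage).

1.1983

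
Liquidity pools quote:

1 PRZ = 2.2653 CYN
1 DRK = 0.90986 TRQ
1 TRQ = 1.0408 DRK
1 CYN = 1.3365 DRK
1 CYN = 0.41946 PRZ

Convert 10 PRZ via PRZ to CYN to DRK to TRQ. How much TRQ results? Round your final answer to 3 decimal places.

10 PRZ × 2.2653 = 22.653 CYN
22.653 CYN × 1.3365 = 30.2757345 DRK
30.2757345 DRK × 0.90986 = 27.54667979217 TRQ

27.547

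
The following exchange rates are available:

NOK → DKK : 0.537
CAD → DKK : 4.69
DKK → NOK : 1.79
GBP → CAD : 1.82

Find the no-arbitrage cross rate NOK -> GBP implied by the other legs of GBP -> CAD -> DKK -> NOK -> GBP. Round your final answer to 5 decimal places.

Known legs of the cycle: 1.82 × 4.69 × 1.79 = 15.279082
For no arbitrage the full-cycle product must be 1, so the missing rate is 1 / 15.279082 ≈ 0.0654490.

0.06545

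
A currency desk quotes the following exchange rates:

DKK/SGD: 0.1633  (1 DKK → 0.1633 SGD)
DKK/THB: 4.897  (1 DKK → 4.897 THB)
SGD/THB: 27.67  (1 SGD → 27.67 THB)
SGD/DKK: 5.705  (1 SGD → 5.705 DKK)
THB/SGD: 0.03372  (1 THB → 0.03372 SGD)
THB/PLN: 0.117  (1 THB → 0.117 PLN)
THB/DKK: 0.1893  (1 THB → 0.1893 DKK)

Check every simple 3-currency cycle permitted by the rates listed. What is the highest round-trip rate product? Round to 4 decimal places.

DKK→THB→SGD→DKK: 4.897 × 0.03372 × 5.705 = 0.94205
DKK→SGD→THB→DKK: 0.1633 × 27.67 × 0.1893 = 0.85535
Maximum is DKK→THB→SGD→DKK at 0.9420; no arbitrage — every cycle loses value.

0.9420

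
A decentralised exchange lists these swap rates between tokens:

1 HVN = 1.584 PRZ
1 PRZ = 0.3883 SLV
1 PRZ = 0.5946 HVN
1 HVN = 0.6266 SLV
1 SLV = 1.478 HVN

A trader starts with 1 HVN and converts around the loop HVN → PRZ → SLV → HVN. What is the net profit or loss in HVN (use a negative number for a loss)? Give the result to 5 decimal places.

-0.09093

1 HVN × 1.584 = 1.584 PRZ
1.584 PRZ × 0.3883 = 0.6150672 SLV
0.6150672 SLV × 1.478 = 0.9090693216 HVN
Net change: 0.9090693216 − 1 = -0.0909306784 HVN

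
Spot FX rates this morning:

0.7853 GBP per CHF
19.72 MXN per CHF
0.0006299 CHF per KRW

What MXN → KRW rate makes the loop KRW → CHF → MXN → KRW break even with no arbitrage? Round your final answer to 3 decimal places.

Known legs of the cycle: 0.0006299 × 19.72 = 0.012421628
For no arbitrage the full-cycle product must be 1, so the missing rate is 1 / 0.012421628 ≈ 80.50475.

80.505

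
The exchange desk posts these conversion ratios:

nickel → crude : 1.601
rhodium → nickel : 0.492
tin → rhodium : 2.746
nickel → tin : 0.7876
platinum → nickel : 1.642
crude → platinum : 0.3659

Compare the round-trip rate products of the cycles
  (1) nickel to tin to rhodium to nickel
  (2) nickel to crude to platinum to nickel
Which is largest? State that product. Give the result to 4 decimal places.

(1) 0.7876 × 2.746 × 0.492 = 1.06407
(2) 1.601 × 0.3659 × 1.642 = 0.96189
Highest is cycle (1) at 1.0641 (>1, arbitrage).

1.0641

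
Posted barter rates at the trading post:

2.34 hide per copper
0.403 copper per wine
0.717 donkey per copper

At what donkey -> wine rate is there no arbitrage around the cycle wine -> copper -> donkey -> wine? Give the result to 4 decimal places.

Known legs of the cycle: 0.403 × 0.717 = 0.288951
For no arbitrage the full-cycle product must be 1, so the missing rate is 1 / 0.288951 ≈ 3.460794.

3.4608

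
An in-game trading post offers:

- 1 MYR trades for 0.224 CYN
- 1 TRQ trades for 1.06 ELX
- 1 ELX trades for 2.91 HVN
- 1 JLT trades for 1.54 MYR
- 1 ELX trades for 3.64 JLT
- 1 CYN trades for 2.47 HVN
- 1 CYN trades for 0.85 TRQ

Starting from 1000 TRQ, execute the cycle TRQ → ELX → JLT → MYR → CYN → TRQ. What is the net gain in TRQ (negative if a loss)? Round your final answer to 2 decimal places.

131.34

1000 TRQ × 1.06 = 1060 ELX
1060 ELX × 3.64 = 3858.4 JLT
3858.4 JLT × 1.54 = 5941.936 MYR
5941.936 MYR × 0.224 = 1330.993664 CYN
1330.993664 CYN × 0.85 = 1131.3446144 TRQ
Net change: 1131.3446144 − 1000 = 131.3446144 TRQ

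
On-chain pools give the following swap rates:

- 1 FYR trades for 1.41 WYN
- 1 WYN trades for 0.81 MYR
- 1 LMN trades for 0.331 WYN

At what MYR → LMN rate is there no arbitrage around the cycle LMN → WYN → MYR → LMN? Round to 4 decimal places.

3.7298

Known legs of the cycle: 0.331 × 0.81 = 0.26811
For no arbitrage the full-cycle product must be 1, so the missing rate is 1 / 0.26811 ≈ 3.729812.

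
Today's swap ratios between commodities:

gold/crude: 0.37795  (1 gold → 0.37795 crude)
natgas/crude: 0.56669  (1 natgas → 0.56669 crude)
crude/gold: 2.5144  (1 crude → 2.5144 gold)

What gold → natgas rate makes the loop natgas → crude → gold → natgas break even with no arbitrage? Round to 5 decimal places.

Known legs of the cycle: 0.56669 × 2.5144 = 1.424885336
For no arbitrage the full-cycle product must be 1, so the missing rate is 1 / 1.424885336 ≈ 0.7018109.

0.70181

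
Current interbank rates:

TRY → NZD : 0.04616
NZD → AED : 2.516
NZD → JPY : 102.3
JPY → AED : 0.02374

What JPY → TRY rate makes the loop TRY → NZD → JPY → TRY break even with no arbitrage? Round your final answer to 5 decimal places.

Known legs of the cycle: 0.04616 × 102.3 = 4.722168
For no arbitrage the full-cycle product must be 1, so the missing rate is 1 / 4.722168 ≈ 0.2117671.

0.21177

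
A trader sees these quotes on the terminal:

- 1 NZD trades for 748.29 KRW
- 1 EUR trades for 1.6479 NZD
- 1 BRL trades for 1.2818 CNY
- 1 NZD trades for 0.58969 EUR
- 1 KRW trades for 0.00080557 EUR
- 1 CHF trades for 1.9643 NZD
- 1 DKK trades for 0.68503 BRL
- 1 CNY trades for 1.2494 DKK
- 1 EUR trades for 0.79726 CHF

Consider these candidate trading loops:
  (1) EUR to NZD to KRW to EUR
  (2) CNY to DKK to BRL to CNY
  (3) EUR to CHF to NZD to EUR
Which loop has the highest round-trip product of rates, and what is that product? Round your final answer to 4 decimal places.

1.0971

(1) 1.6479 × 748.29 × 0.00080557 = 0.99335
(2) 1.2494 × 0.68503 × 1.2818 = 1.09706
(3) 0.79726 × 1.9643 × 0.58969 = 0.92349
Highest is cycle (2) at 1.0971 (>1, arbitrage).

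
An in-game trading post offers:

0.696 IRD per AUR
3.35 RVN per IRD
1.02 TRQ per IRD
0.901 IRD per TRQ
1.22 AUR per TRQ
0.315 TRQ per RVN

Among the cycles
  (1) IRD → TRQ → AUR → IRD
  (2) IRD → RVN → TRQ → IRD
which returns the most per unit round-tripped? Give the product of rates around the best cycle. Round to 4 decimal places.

(1) 1.02 × 1.22 × 0.696 = 0.86610
(2) 3.35 × 0.315 × 0.901 = 0.95078
Highest is cycle (2) at 0.9508 (≤1, no arbitrage).

0.9508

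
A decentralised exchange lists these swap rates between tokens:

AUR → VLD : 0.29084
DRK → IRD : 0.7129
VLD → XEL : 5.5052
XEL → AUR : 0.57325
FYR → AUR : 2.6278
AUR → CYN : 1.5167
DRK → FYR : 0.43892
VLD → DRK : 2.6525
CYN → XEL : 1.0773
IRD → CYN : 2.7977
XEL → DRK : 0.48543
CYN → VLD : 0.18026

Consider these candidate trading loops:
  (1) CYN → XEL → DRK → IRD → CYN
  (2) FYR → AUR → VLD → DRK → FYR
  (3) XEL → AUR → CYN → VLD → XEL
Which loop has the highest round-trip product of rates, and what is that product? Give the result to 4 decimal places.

1.0430

(1) 1.0773 × 0.48543 × 0.7129 × 2.7977 = 1.04302
(2) 2.6278 × 0.29084 × 2.6525 × 0.43892 = 0.88979
(3) 0.57325 × 1.5167 × 0.18026 × 5.5052 = 0.86281
Highest is cycle (1) at 1.0430 (>1, arbitrage).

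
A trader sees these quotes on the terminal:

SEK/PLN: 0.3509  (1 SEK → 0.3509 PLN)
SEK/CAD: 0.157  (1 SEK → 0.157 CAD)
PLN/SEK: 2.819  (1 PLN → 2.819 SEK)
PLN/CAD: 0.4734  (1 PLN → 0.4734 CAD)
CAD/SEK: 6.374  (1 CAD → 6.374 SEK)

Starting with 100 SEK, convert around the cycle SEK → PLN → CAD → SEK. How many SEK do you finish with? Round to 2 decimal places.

100 SEK × 0.3509 = 35.09 PLN
35.09 PLN × 0.4734 = 16.611606 CAD
16.611606 CAD × 6.374 = 105.882376644 SEK

105.88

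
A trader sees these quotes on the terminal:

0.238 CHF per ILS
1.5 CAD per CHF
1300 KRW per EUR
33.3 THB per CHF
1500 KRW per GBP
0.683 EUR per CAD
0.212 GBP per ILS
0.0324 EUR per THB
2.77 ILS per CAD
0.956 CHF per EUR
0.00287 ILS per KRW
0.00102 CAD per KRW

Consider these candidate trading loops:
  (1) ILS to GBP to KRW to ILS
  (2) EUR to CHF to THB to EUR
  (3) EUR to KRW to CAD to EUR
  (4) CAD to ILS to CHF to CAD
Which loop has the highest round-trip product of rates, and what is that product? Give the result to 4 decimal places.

(1) 0.212 × 1500 × 0.00287 = 0.91266
(2) 0.956 × 33.3 × 0.0324 = 1.03145
(3) 1300 × 0.00102 × 0.683 = 0.90566
(4) 2.77 × 0.238 × 1.5 = 0.98889
Highest is cycle (2) at 1.0314 (>1, arbitrage).

1.0314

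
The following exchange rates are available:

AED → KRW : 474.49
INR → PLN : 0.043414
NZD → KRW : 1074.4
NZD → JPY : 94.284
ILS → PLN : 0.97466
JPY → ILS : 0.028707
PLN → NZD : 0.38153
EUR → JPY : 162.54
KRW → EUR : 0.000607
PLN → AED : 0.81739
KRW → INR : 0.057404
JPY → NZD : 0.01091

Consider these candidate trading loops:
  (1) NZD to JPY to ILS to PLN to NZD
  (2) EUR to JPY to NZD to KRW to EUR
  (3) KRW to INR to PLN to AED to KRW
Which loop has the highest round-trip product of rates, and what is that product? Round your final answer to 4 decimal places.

(1) 94.284 × 0.028707 × 0.97466 × 0.38153 = 1.00649
(2) 162.54 × 0.01091 × 1074.4 × 0.000607 = 1.15648
(3) 0.057404 × 0.043414 × 0.81739 × 474.49 = 0.96656
Highest is cycle (2) at 1.1565 (>1, arbitrage).

1.1565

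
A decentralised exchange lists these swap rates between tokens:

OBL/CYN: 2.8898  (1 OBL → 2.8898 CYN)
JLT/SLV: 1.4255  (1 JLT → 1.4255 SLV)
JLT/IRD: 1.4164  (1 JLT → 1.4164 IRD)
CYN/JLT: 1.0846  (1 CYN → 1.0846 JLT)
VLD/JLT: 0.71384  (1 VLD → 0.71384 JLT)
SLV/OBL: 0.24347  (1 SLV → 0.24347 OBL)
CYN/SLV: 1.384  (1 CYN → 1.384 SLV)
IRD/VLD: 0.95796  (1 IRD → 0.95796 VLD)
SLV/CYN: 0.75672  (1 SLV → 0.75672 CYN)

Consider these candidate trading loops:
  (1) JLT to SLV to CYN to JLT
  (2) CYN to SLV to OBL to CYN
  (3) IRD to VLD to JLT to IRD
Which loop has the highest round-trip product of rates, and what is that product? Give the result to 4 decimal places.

(1) 1.4255 × 0.75672 × 1.0846 = 1.16996
(2) 1.384 × 0.24347 × 2.8898 = 0.97375
(3) 0.95796 × 0.71384 × 1.4164 = 0.96858
Highest is cycle (1) at 1.1700 (>1, arbitrage).

1.1700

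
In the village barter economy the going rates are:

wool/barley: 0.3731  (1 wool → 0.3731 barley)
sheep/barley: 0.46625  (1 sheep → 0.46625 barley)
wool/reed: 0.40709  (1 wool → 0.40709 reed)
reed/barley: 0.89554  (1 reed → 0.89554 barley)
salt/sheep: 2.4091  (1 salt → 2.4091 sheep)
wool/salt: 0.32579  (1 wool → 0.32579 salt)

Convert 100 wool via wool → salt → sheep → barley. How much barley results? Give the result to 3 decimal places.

36.594

100 wool × 0.32579 = 32.579 salt
32.579 salt × 2.4091 = 78.4860689 sheep
78.4860689 sheep × 0.46625 = 36.594129624625 barley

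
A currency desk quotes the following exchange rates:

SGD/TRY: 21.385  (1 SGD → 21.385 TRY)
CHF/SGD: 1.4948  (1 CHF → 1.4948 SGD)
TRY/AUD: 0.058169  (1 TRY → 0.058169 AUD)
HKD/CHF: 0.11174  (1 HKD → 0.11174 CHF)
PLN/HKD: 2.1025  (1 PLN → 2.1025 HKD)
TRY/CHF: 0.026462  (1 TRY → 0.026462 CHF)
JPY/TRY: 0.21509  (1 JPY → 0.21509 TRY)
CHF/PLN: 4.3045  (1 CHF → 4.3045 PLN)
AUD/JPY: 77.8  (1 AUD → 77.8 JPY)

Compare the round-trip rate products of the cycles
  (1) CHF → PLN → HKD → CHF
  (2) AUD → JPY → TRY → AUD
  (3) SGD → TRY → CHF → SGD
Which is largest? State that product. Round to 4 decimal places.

1.0113

(1) 4.3045 × 2.1025 × 0.11174 = 1.01127
(2) 77.8 × 0.21509 × 0.058169 = 0.97340
(3) 21.385 × 0.026462 × 1.4948 = 0.84589
Highest is cycle (1) at 1.0113 (>1, arbitrage).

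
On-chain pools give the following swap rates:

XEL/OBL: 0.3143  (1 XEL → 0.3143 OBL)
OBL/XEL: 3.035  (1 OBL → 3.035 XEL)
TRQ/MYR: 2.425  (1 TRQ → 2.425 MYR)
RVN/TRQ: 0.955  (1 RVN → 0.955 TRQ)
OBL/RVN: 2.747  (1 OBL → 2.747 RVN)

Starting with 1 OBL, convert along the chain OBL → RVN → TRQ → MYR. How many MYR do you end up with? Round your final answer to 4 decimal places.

6.3617

1 OBL × 2.747 = 2.747 RVN
2.747 RVN × 0.955 = 2.623385 TRQ
2.623385 TRQ × 2.425 = 6.361708625 MYR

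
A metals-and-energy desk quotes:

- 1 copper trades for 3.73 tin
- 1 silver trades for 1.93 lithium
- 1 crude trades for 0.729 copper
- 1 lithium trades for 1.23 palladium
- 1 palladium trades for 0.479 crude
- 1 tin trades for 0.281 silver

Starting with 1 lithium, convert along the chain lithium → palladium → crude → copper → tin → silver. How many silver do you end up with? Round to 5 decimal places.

1 lithium × 1.23 = 1.23 palladium
1.23 palladium × 0.479 = 0.58917 crude
0.58917 crude × 0.729 = 0.42950493 copper
0.42950493 copper × 3.73 = 1.6020533889 tin
1.6020533889 tin × 0.281 = 0.4501770022809 silver

0.45018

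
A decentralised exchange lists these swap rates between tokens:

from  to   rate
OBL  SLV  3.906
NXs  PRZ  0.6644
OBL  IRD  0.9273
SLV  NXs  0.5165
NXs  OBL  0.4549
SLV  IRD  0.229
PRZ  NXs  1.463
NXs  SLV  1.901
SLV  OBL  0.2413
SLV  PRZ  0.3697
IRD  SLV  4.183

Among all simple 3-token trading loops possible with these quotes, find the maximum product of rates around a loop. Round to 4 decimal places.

SLV→PRZ→NXs→SLV: 0.3697 × 1.463 × 1.901 = 1.02820
SLV→OBL→IRD→SLV: 0.2413 × 0.9273 × 4.183 = 0.93598
SLV→NXs→OBL→SLV: 0.5165 × 0.4549 × 3.906 = 0.91774
Maximum is SLV→PRZ→NXs→SLV at 1.0282; arbitrage exists.

1.0282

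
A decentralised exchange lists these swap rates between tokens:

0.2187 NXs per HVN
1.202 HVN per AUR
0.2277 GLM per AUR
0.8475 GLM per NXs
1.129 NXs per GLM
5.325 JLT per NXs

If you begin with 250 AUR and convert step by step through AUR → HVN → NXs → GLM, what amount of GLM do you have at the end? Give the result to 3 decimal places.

55.697

250 AUR × 1.202 = 300.5 HVN
300.5 HVN × 0.2187 = 65.71935 NXs
65.71935 NXs × 0.8475 = 55.697149125 GLM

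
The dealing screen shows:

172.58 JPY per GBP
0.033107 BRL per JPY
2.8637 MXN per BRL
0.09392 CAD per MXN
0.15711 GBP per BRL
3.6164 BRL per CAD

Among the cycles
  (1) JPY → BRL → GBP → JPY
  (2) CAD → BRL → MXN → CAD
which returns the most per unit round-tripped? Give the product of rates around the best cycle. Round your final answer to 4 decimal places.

0.9727

(1) 0.033107 × 0.15711 × 172.58 = 0.89766
(2) 3.6164 × 2.8637 × 0.09392 = 0.97266
Highest is cycle (2) at 0.9727 (≤1, no arbitrage).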